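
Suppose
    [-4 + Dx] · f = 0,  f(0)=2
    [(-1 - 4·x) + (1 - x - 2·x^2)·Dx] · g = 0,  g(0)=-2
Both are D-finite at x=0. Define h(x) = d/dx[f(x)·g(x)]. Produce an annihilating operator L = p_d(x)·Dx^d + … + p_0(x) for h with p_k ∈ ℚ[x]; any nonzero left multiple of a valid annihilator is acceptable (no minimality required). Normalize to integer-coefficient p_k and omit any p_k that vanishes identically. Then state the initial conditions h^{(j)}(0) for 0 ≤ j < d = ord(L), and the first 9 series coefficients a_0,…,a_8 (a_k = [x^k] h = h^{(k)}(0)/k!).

L = (30 + 4·x - 72·x^2 + 64·x^4) + (-5 + 5·x + 18·x^2 - 8·x^3 - 16·x^4)·Dx  (order 1).
h: a_k = -20, -120, -428, -3664/3, -3124, -22648/3, -158812/9, -1412256/35, -28600364/315, …
ICs: h(0) = -20.

f: a_k = 2, 8, 16, 64/3, 64/3, 256/15, 512/45, 2048/315, 1024/315, …
g: a_k = -2, -2, -6, -10, -22, -42, -86, -170, -342, …
h₀=f·g: eliminate ⇒ L₀, order ≤ 1·1.
h=h₀': d/dx-closure on L₀ ⇒ L.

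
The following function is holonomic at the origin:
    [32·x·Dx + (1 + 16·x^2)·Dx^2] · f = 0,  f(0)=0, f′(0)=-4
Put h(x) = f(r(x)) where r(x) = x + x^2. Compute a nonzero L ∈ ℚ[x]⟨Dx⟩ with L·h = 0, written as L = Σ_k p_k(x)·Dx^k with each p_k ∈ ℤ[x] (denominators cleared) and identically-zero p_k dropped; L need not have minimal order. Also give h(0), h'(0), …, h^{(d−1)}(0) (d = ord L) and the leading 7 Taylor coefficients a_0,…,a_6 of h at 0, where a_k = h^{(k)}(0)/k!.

f: a_k = 0, -4, 0, 64/3, 0, -1024/5, 0, …
h₀=f(r): pull back L_f along r ⇒ L₀.
L = (-2 + 32·x + 128·x^2 + 192·x^3 + 96·x^4)·Dx + (1 + 2·x + 16·x^2 + 64·x^3 + 80·x^4 + 32·x^5)·Dx^2  (order 2).
h: a_k = 0, -4, -4, 64/3, 64, -704/5, -3008/3, …
ICs: h(0) = 0, h′(0) = -4.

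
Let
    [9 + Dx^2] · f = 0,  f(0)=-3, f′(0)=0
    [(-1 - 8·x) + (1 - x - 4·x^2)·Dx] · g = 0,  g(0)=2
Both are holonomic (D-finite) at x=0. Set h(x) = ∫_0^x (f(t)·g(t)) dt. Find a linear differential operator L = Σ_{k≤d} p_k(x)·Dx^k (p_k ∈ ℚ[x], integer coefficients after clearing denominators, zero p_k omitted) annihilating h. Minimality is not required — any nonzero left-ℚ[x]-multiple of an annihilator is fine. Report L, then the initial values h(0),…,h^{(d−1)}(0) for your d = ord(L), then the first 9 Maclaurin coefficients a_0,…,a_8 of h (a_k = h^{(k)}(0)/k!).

f: a_k = -3, 0, 27/2, 0, -81/8, 0, 243/80, 0, -2187/4480, …
g: a_k = 2, 2, 10, 18, 58, 130, 362, 882, 2330, …
Product ⇒ symmetric product L₀, ord ≤ 2.
h=∫h₀ ⇒ L = L₀·Dx.
L = (-1 + 9·x + 36·x^2)·Dx + (2 + 16·x)·Dx^2 + (-1 + x + 4·x^2)·Dx^3  (order 3).
h: a_k = 0, -6, -3, -1, -27/4, -237/20, -223/8, -15927/280, -42687/320, …
ICs: h(0) = 0, h′(0) = -6, h′′(0) = -6.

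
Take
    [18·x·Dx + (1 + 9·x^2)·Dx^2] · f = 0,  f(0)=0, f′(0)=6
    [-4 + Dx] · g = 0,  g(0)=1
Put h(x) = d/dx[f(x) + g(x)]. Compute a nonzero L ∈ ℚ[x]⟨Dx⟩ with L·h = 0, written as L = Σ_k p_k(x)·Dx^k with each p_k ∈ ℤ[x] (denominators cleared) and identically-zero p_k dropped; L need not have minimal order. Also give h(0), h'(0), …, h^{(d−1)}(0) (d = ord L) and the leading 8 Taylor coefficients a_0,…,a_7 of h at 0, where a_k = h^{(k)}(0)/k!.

L = (36 - 144·x - 972·x^2 - 1296·x^3) + (-17 + 99·x^2 - 648·x^4)·Dx + (2 + 9·x + 36·x^2 + 81·x^3 + 162·x^4)·Dx^2  (order 2).
h: a_k = 10, 16, -22, 128/3, 1586/3, 512/15, -195806/45, 4096/315, …
ICs: h(0) = 10, h′(0) = 16.

f: a_k = 0, 6, 0, -18, 0, 486/5, 0, -4374/7, …
g: a_k = 1, 4, 8, 32/3, 32/3, 128/15, 256/45, 1024/315, …
Weyl lclm of L_f,L_g ⇒ L₀ (ord ≤ 3).
h₀' ⇒ L via d/dx closure of L₀.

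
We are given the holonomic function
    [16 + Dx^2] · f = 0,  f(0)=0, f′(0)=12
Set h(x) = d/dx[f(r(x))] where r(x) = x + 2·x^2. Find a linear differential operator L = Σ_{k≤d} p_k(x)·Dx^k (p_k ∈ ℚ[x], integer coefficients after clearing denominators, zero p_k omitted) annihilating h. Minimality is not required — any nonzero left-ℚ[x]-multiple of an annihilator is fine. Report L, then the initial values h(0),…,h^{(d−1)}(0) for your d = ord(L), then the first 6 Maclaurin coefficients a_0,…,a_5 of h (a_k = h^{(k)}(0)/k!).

L = (64 + 256·x + 1536·x^2 + 4096·x^3 + 4096·x^4) + (-12 - 48·x)·Dx + (1 + 8·x + 16·x^2)·Dx^2  (order 2).
h: a_k = 12, 48, -96, -768, -1792, 0, …
ICs: h(0) = 12, h′(0) = 48.

f: a_k = 0, 12, 0, -32, 0, 128/5, …
L₀ from L_f via x↦r, Dx↦r'^{-1}Dx.
Derive L from L₀ (diff closure).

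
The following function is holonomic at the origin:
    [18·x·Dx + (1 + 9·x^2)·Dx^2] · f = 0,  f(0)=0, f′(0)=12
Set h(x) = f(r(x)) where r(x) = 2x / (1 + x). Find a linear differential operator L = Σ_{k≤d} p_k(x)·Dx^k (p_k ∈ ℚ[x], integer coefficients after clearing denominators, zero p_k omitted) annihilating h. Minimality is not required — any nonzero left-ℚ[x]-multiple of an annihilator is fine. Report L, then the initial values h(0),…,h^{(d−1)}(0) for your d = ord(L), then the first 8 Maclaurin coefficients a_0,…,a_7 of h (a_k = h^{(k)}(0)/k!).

L = (2 + 74·x)·Dx + (1 + 2·x + 37·x^2)·Dx^2  (order 2).
h: a_k = 0, 24, -24, -264, 840, 22584/5, -28248, -496632/7, …
ICs: h(0) = 0, h′(0) = 24.

f: a_k = 0, 12, 0, -36, 0, 972/5, 0, -8748/7, …
f∘r: x↦r, Dx↦Dx/r' in L_f ⇒ L₀.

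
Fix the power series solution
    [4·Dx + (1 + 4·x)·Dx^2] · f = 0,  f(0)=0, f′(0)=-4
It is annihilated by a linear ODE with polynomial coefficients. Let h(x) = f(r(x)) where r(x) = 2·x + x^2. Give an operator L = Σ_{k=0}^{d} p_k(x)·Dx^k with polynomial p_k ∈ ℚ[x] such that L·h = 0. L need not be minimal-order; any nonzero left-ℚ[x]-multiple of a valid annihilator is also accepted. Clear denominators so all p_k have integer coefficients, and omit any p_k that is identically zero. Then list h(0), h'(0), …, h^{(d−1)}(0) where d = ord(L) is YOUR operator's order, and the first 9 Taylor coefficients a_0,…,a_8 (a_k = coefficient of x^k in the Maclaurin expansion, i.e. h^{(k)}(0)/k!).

L = (7 + 8·x + 4·x^2)·Dx + (1 + 9·x + 12·x^2 + 4·x^3)·Dx^2  (order 2).
h: a_k = 0, -8, 28, -416/3, 776, -23168/5, 86464/3, -1290752/7, 1204288, …
ICs: h(0) = 0, h′(0) = -8.

f: a_k = 0, -4, 8, -64/3, 64, -1024/5, 2048/3, -16384/7, 8192, …
h₀=f(r): pull back L_f along r ⇒ L₀.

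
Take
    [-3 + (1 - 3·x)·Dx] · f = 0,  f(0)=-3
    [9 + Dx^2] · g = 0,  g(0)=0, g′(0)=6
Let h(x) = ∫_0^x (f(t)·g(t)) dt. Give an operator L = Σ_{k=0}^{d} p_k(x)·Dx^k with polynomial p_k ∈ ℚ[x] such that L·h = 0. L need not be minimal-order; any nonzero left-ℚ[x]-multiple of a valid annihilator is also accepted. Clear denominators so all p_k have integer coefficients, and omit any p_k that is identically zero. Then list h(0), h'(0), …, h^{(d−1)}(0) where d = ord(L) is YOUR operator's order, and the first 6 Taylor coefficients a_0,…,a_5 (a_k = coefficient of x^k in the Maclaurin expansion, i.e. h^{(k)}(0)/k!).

f: a_k = -3, -9, -27, -81, -243, -729, …
g: a_k = 0, 6, 0, -9, 0, 81/20, …
h₀=f·g: eliminate ⇒ L₀, order ≤ 1·2.
h=∫₀ˣh₀: take L = L₀·Dx.
L = (-9 + 27·x)·Dx + 6·Dx^2 + (-1 + 3·x)·Dx^3  (order 3).
h: a_k = 0, 0, -9, -18, -135/4, -81, …
ICs: h(0) = 0, h′(0) = 0, h′′(0) = -18.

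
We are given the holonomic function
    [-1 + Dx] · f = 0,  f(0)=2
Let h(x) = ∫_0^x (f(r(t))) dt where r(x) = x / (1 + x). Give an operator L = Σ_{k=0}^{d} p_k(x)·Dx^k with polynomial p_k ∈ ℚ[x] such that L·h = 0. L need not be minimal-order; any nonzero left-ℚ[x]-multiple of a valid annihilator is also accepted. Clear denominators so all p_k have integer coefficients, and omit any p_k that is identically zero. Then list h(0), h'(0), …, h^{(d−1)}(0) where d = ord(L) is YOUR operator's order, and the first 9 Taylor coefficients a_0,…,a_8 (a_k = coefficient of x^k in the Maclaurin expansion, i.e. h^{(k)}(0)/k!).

L = -Dx + (1 + 2·x + x^2)·Dx^2  (order 2).
h: a_k = 0, 2, 1, -1/3, 1/12, 1/60, -19/360, 151/2520, -1091/20160, …
ICs: h(0) = 0, h′(0) = 2.

f: a_k = 2, 2, 1, 1/3, 1/12, 1/60, 1/360, 1/2520, 1/20160, …
Substitute x→r, Dx→(1/r')Dx; clear ⇒ L₀.
h=∫₀ˣh₀: take L = L₀·Dx.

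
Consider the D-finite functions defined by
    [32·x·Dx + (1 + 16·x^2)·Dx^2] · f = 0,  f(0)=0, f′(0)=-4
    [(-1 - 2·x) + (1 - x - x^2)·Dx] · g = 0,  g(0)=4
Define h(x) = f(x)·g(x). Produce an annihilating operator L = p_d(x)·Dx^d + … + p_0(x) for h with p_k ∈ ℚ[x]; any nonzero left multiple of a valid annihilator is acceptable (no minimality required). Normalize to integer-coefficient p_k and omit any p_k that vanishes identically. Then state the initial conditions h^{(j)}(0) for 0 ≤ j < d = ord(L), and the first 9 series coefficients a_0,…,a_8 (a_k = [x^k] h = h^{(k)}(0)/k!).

f: a_k = 0, -4, 0, 64/3, 0, -1024/5, 0, 16384/7, 0, …
g: a_k = 4, 4, 8, 12, 20, 32, 52, 84, 136, …
Sym-product of L_f,L_g gives L₀ (≤ ord 2).
L = (2 + 32·x + 96·x^2) + (2 - 28·x + 64·x^2 + 96·x^3)·Dx + (-1 + x - 15·x^2 + 16·x^3 + 16·x^4)·Dx^2  (order 2).
h: a_k = 0, -16, -16, 160/3, 112/3, -10928/15, -3456/5, 833968/105, 761392/105, …
ICs: h(0) = 0, h′(0) = -16.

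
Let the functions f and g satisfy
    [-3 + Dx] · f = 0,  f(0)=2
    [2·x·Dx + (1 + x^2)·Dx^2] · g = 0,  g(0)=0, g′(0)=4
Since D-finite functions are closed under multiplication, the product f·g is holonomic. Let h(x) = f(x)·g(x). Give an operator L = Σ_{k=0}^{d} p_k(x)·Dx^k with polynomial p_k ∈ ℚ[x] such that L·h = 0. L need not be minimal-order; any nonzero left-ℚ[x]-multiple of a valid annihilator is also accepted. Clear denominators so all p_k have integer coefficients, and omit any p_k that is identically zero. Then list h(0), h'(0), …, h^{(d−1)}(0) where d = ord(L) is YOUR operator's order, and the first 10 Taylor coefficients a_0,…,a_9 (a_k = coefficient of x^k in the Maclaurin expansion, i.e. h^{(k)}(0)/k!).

f: a_k = 2, 6, 9, 9, 27/4, 81/20, 81/40, 243/280, 729/2240, 243/2240, …
g: a_k = 0, 4, 0, -4/3, 0, 4/5, 0, -4/7, 0, 4/9, …
Product ⇒ symmetric product L₀, ord ≤ 2.
L = (9 - 6·x + 9·x^2) + (-6 + 2·x - 6·x^2)·Dx + (1 + x^2)·Dx^2  (order 2).
h: a_k = 0, 8, 24, 100/3, 28, 83/5, 9, 361/70, 129/70, -1271/5040, …
ICs: h(0) = 0, h′(0) = 8.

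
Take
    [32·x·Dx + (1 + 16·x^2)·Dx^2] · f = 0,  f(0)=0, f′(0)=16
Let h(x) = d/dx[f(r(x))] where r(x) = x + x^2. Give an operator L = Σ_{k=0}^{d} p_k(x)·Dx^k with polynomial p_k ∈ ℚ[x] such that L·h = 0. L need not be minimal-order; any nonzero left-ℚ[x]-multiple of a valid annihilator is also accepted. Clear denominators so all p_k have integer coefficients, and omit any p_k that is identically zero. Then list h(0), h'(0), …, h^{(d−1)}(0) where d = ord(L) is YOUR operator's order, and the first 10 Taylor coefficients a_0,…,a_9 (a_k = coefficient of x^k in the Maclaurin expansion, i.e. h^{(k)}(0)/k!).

f: a_k = 0, 16, 0, -256/3, 0, 4096/5, 0, -65536/7, 0, 1048576/9, …
h₀=f(r): pull back L_f along r ⇒ L₀.
h₀' ⇒ L via d/dx closure of L₀.
L = (-2 + 32·x + 128·x^2 + 192·x^3 + 96·x^4) + (1 + 2·x + 16·x^2 + 64·x^3 + 80·x^4 + 32·x^5)·Dx  (order 1).
h: a_k = 16, 32, -256, -1024, 2816, 24064, -8192, -458752, -684032, 7217152, …
ICs: h(0) = 16.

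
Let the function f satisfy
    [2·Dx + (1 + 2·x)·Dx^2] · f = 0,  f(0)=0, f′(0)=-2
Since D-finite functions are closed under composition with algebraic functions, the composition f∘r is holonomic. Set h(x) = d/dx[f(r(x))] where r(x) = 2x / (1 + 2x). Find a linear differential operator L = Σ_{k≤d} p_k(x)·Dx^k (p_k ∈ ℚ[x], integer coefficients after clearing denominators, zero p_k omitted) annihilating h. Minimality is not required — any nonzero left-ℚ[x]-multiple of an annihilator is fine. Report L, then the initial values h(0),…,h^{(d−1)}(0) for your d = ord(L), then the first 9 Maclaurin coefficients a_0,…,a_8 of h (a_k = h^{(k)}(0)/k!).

f: a_k = 0, -2, 2, -8/3, 4, -32/5, 32/3, -128/7, 32, …
Change of var in L_f (x↦r) gives L₀.
h=h₀': d/dx-closure on L₀ ⇒ L.
L = (8 + 24·x) + (1 + 8·x + 12·x^2)·Dx  (order 1).
h: a_k = -4, 32, -208, 1280, -7744, 46592, -279808, 1679360, -10077184, …
ICs: h(0) = -4.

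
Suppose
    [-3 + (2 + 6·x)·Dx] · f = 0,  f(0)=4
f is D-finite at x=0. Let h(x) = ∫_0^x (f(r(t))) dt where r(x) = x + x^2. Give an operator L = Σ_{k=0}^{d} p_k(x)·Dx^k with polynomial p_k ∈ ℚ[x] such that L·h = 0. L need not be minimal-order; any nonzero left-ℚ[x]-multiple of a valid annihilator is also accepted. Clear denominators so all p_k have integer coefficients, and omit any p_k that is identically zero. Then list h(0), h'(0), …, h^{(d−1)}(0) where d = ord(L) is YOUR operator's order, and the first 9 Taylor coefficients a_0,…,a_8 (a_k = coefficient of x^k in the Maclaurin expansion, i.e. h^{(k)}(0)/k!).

L = (-3 - 6·x)·Dx + (2 + 6·x + 6·x^2)·Dx^2  (order 2).
h: a_k = 0, 4, 3, 1/2, -9/16, 99/160, -81/128, 999/1792, -1377/4096, …
ICs: h(0) = 0, h′(0) = 4.

f: a_k = 4, 6, -9/2, 27/4, -405/32, 1701/64, -15309/256, 72171/512, -2814669/8192, …
f∘r: x↦r, Dx↦Dx/r' in L_f ⇒ L₀.
∫: right-multiply L₀ by Dx.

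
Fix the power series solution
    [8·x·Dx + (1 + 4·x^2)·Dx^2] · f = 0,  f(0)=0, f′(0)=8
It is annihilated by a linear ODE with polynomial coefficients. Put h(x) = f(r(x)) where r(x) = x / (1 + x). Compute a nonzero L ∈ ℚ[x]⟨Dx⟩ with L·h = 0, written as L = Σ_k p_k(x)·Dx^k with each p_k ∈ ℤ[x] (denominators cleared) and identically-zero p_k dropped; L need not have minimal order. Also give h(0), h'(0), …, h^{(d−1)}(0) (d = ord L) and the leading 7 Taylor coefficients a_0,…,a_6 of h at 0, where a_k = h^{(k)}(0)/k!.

f: a_k = 0, 8, 0, -32/3, 0, 128/5, 0, …
L₀ from L_f via x↦r, Dx↦r'^{-1}Dx.
L = (2 + 10·x)·Dx + (1 + 2·x + 5·x^2)·Dx^2  (order 2).
h: a_k = 0, 8, -8, -8/3, 24, -152/5, -88/3, …
ICs: h(0) = 0, h′(0) = 8.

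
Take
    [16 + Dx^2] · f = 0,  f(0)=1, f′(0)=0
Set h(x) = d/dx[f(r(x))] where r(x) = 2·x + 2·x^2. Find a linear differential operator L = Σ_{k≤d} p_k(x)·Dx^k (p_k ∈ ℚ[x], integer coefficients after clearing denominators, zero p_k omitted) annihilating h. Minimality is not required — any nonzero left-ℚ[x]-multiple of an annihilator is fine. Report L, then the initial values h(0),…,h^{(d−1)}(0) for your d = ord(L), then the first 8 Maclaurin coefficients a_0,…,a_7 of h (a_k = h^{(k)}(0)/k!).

f: a_k = 1, 0, -8, 0, 32/3, 0, -256/45, 0, …
Substitute x→r, Dx→(1/r')Dx; clear ⇒ L₀.
Derive L from L₀ (diff closure).
L = (76 + 512·x + 1536·x^2 + 2048·x^3 + 1024·x^4) + (-6 - 12·x)·Dx + (1 + 4·x + 4·x^2)·Dx^2  (order 2).
h: a_k = 0, -64, -192, 1664/3, 10240/3, 59392/15, -157696/15, -12283904/315, …
ICs: h(0) = 0, h′(0) = -64.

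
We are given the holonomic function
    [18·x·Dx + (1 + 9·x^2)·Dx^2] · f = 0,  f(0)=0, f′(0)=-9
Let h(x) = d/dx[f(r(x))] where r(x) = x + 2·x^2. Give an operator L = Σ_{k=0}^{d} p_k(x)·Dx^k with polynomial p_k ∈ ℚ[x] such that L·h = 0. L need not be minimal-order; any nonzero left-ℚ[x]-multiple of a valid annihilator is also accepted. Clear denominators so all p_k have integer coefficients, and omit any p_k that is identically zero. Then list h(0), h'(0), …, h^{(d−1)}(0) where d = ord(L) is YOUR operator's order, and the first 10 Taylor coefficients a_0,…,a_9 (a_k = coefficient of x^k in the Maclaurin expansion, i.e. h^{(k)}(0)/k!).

L = (-4 + 18·x + 144·x^2 + 432·x^3 + 432·x^4) + (1 + 4·x + 9·x^2 + 72·x^3 + 180·x^4 + 144·x^5)·Dx  (order 1).
h: a_k = -9, -36, 81, 648, 891, -7452, -34263, 11664, 544563, 1396764, …
ICs: h(0) = -9.

f: a_k = 0, -9, 0, 27, 0, -729/5, 0, 6561/7, 0, -6561, …
Change of var in L_f (x↦r) gives L₀.
Derive L from L₀ (diff closure).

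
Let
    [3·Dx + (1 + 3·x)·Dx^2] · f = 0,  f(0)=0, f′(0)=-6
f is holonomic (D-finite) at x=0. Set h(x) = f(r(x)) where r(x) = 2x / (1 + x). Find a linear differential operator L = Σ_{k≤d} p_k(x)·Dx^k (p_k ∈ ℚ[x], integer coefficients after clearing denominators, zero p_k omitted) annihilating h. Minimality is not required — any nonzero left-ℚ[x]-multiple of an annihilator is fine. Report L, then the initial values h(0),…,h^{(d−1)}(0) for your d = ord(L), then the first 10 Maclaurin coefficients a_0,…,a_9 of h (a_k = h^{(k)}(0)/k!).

L = (8 + 14·x)·Dx + (1 + 8·x + 7·x^2)·Dx^2  (order 2).
h: a_k = 0, -12, 48, -228, 1200, -33612/5, 39216, -1647084/7, 1441200, -8967468, …
ICs: h(0) = 0, h′(0) = -12.

f: a_k = 0, -6, 9, -18, 81/2, -486/5, 243, -4374/7, 6561/4, -4374, …
L₀ from L_f via x↦r, Dx↦r'^{-1}Dx.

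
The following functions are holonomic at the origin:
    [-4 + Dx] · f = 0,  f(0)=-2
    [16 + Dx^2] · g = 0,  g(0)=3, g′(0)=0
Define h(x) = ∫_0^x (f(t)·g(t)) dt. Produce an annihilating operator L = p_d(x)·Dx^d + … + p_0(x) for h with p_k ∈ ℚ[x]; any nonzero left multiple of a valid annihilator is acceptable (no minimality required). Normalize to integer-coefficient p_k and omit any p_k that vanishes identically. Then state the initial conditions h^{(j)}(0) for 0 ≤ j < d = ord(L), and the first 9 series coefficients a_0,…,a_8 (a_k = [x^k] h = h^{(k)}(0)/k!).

L = 32·Dx - 8·Dx^2 + Dx^3  (order 3).
h: a_k = 0, -6, -12, 0, 32, 256/5, 512/15, 0, -2048/105, …
ICs: h(0) = 0, h′(0) = -6, h′′(0) = -24.

f: a_k = -2, -8, -16, -64/3, -64/3, -256/15, -512/45, -2048/315, -1024/315, …
g: a_k = 3, 0, -24, 0, 32, 0, -256/15, 0, 512/105, …
h₀=f·g: eliminate ⇒ L₀, order ≤ 1·2.
h=∫₀ˣh₀: take L = L₀·Dx.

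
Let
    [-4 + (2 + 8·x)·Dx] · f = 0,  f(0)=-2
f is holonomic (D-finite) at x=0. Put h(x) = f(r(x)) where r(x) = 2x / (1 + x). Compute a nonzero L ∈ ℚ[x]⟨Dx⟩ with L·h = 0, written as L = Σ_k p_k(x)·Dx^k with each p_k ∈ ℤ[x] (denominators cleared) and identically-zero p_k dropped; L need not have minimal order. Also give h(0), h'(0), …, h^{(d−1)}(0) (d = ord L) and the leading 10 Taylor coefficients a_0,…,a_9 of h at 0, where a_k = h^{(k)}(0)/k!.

L = -4 + (1 + 10·x + 9·x^2)·Dx  (order 1).
h: a_k = -2, -8, 24, -104, 568, -3528, 23640, -166440, 1213560, -9082760, …
ICs: h(0) = -2.

f: a_k = -2, -4, 4, -8, 20, -56, 168, -528, 1716, -5720, …
Substitute x→r, Dx→(1/r')Dx; clear ⇒ L₀.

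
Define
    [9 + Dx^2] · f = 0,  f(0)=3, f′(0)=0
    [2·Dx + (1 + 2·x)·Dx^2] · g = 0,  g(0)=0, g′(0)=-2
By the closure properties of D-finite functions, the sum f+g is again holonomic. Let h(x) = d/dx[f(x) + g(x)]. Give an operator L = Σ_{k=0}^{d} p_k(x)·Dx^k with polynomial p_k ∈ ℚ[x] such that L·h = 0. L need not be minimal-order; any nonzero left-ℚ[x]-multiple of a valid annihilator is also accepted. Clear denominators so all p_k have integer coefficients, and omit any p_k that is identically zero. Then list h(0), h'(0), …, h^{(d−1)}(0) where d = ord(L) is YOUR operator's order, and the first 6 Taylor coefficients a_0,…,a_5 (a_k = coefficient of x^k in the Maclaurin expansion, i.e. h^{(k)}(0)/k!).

f: a_k = 3, 0, -27/2, 0, 81/8, 0, …
g: a_k = 0, -2, 2, -8/3, 4, -32/5, …
h₀=f+g: left-lcm gives L₀, ord ≤ 4.
h=h₀': d/dx-closure on L₀ ⇒ L.
L = (594 + 648·x + 648·x^2) + (153 + 630·x + 972·x^2 + 648·x^3)·Dx + (66 + 72·x + 72·x^2)·Dx^2 + (17 + 70·x + 108·x^2 + 72·x^3)·Dx^3  (order 3).
h: a_k = -2, -23, -8, 113/2, -32, 1831/40, …
ICs: h(0) = -2, h′(0) = -23, h′′(0) = -16.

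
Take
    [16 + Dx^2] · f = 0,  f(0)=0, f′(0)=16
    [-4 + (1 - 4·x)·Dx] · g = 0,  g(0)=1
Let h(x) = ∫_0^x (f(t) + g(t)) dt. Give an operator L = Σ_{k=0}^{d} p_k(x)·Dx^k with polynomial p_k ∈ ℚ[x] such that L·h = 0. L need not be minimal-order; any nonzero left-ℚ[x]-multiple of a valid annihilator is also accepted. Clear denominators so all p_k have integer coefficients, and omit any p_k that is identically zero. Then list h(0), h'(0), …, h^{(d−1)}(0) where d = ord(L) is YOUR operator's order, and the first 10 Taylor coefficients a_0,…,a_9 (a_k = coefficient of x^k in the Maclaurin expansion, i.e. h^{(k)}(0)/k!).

L = (-448 + 512·x - 1024·x^2)·Dx + (48 - 320·x + 768·x^2 - 1024·x^3)·Dx^2 + (-28 + 32·x - 64·x^2)·Dx^3 + (3 - 20·x + 48·x^2 - 64·x^3)·Dx^4  (order 4).
h: a_k = 0, 1, 10, 16/3, 16/3, 256/5, 7936/45, 4096/7, 644608/315, 65536/9, …
ICs: h(0) = 0, h′(0) = 1, h′′(0) = 20, h′′′(0) = 32.

f: a_k = 0, 16, 0, -128/3, 0, 512/15, 0, -4096/315, 0, 8192/2835, …
g: a_k = 1, 4, 16, 64, 256, 1024, 4096, 16384, 65536, 262144, …
h₀=f+g: left-lcm gives L₀, ord ≤ 3.
∫: right-multiply L₀ by Dx.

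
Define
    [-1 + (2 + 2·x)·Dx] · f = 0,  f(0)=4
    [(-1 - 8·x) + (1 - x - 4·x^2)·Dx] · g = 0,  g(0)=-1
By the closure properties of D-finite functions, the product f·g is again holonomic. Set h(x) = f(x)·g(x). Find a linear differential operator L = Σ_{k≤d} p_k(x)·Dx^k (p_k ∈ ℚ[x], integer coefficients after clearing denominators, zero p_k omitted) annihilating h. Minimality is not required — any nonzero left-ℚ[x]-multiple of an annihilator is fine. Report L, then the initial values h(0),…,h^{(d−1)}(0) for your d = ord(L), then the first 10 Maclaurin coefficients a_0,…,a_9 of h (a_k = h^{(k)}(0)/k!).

f: a_k = 4, 2, -1/2, 1/4, -5/32, 7/64, -21/256, 33/512, -429/8192, 715/16384, …
g: a_k = -1, -1, -5, -9, -29, -65, -181, -441, -1165, -2929, …
h₀=f·g: eliminate ⇒ L₀, order ≤ 1·1.
L = (3 + 17·x + 12·x^2) + (-2 + 10·x^2 + 8·x^3)·Dx  (order 1).
h: a_k = -4, -6, -43/2, -183/4, -4211/32, -20141/64, -215295/256, -1075135/512, -44759491/8192, -227136977/16384, …
ICs: h(0) = -4.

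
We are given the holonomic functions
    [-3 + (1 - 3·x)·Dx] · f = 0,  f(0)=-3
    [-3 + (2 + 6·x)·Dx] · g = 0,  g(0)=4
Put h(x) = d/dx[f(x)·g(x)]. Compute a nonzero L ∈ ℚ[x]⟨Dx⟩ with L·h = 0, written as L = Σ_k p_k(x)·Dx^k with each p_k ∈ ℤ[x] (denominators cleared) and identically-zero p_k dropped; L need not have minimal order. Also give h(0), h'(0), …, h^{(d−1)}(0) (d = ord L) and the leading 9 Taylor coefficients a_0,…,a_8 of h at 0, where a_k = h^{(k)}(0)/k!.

f: a_k = -3, -9, -27, -81, -243, -729, -2187, -6561, -19683, …
g: a_k = 4, 6, -9/2, 27/4, -405/32, 1701/64, -15309/256, 72171/512, -2814669/8192, …
f·g: L₀ = L_f ⊗_s L_g, ord ≤ 1·1.
h=h₀': d/dx-closure on L₀ ⇒ L.
L = (11 + 54·x + 27·x^2) + (-2 - 2·x + 18·x^2 + 18·x^3)·Dx  (order 1).
h: a_k = -54, -297, -5589/4, -43497/8, -1330425/64, -9441279/128, -133693497/512, -908311401/1024, -49428795969/16384, …
ICs: h(0) = -54.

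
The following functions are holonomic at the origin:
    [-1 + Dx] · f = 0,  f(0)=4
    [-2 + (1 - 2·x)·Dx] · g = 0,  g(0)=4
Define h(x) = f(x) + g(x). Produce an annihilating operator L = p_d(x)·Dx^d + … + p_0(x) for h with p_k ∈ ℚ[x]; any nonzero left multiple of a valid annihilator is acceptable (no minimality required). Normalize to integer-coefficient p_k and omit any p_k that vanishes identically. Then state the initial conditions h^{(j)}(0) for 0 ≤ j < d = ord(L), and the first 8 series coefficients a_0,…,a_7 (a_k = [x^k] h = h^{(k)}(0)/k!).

f: a_k = 4, 4, 2, 2/3, 1/6, 1/30, 1/180, 1/1260, …
g: a_k = 4, 8, 16, 32, 64, 128, 256, 512, …
f+g: L₀ = lclm(L_f,L_g), ord ≤ 1+1.
L = (6 + 4·x) + (-7 - 4·x + 4·x^2)·Dx + (1 - 4·x^2)·Dx^2  (order 2).
h: a_k = 8, 12, 18, 98/3, 385/6, 3841/30, 46081/180, 645121/1260, …
ICs: h(0) = 8, h′(0) = 12.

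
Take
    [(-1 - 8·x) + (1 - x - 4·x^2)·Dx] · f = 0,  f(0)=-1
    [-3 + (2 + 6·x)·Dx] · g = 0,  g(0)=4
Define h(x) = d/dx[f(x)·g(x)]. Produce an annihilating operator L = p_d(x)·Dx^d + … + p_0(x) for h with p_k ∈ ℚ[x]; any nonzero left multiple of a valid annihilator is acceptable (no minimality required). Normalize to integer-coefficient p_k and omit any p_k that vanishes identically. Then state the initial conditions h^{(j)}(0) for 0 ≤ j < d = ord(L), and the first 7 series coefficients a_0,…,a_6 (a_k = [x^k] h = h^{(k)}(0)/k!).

f: a_k = -1, -1, -5, -9, -29, -65, -181, …
g: a_k = 4, 6, -9/2, 27/4, -405/32, 1701/64, -15309/256, …
f·g: L₀ = L_f ⊗_s L_g, ord ≤ 1·1.
Differentiate: ansatz ord ≤ ord L₀ ⇒ L.
L = (43 + 474·x + 1491·x^2 + 2280·x^3 + 2160·x^4) + (-10 - 58·x - 78·x^2 + 242·x^3 + 960·x^4 + 864·x^5)·Dx  (order 1).
h: a_k = -10, -43, -819/4, -4531/8, -141175/64, -727869/128, -10226559/512, …
ICs: h(0) = -10.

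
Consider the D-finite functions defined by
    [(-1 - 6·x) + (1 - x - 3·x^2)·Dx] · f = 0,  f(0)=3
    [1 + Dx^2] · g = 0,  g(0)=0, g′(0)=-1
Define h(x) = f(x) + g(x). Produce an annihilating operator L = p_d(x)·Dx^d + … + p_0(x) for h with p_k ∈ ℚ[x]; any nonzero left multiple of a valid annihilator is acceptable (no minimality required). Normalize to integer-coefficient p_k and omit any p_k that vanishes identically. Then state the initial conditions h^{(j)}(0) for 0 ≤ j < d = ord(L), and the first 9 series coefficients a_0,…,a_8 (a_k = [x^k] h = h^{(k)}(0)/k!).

f: a_k = 3, 3, 12, 21, 57, 120, 291, 651, 1524, …
g: a_k = 0, -1, 0, 1/6, 0, -1/120, 0, 1/5040, 0, …
Sum ⇒ L₀ = lclm(L_f,L_g) in ℚ(x)⟨Dx⟩.
L = (43 + 292·x + 307·x^2 + 624·x^3 + 45·x^4 + 54·x^5) + (-9 - 7·x - 6·x^2 + 91·x^3 + 144·x^4 + 27·x^5 + 27·x^6)·Dx + (43 + 292·x + 307·x^2 + 624·x^3 + 45·x^4 + 54·x^5)·Dx^2 + (-9 - 7·x - 6·x^2 + 91·x^3 + 144·x^4 + 27·x^5 + 27·x^6)·Dx^3  (order 3).
h: a_k = 3, 2, 12, 127/6, 57, 14399/120, 291, 3281041/5040, 1524, …
ICs: h(0) = 3, h′(0) = 2, h′′(0) = 24.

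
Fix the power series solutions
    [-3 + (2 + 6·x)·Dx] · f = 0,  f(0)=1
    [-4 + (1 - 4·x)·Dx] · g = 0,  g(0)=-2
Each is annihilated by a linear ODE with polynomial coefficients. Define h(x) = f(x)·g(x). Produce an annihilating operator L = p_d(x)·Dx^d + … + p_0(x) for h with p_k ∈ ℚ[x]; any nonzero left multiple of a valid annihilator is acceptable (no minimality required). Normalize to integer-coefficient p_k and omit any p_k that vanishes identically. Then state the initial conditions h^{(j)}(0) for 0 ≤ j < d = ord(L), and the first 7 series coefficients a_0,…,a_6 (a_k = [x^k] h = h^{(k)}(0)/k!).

L = (11 + 12·x) + (-2 + 2·x + 24·x^2)·Dx  (order 1).
h: a_k = -2, -11, -167/4, -1363/8, -43211/64, -347389/128, -5542915/512, …
ICs: h(0) = -2.

f: a_k = 1, 3/2, -9/8, 27/16, -405/128, 1701/256, -15309/1024, …
g: a_k = -2, -8, -32, -128, -512, -2048, -8192, …
Sym-product of L_f,L_g gives L₀ (≤ ord 1).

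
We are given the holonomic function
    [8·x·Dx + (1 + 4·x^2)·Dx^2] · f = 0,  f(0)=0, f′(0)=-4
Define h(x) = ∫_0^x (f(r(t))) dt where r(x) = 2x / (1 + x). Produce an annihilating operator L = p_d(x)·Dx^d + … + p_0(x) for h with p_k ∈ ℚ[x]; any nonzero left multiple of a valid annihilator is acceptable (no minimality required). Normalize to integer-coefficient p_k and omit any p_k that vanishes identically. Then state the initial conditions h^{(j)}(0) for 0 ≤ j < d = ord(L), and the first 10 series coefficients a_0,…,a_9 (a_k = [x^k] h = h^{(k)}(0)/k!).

L = (2 + 34·x)·Dx^2 + (1 + 2·x + 17·x^2)·Dx^3  (order 3).
h: a_k = 0, 0, -4, 8/3, 26/3, -24, -404/15, 4888/21, -727/7, -6440/3, …
ICs: h(0) = 0, h′(0) = 0, h′′(0) = -8.

f: a_k = 0, -4, 0, 16/3, 0, -64/5, 0, 256/7, 0, -1024/9, …
f∘r: x↦r, Dx↦Dx/r' in L_f ⇒ L₀.
h=∫h₀ ⇒ L = L₀·Dx.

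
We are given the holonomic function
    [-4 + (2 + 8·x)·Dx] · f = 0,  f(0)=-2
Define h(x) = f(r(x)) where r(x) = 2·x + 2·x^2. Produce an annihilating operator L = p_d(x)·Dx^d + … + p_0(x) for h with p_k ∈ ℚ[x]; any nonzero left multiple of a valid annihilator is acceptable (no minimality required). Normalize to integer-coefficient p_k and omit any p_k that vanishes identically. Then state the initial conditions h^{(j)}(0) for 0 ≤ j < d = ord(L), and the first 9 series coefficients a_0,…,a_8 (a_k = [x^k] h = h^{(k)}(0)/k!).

L = (-4 - 8·x) + (1 + 8·x + 8·x^2)·Dx  (order 1).
h: a_k = -2, -8, 8, -32, 144, -704, 3648, -19712, 109888, …
ICs: h(0) = -2.

f: a_k = -2, -4, 4, -8, 20, -56, 168, -528, 1716, …
f∘r: x↦r, Dx↦Dx/r' in L_f ⇒ L₀.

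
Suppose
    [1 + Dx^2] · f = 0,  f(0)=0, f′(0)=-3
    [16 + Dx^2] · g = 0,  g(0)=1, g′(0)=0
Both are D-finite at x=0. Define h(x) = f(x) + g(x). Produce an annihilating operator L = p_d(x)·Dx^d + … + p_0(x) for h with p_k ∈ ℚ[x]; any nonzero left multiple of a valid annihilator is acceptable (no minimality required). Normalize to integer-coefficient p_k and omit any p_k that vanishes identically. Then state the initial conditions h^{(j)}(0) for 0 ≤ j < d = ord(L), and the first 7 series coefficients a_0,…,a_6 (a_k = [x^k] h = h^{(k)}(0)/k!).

L = 16 + 17·Dx^2 + Dx^4  (order 4).
h: a_k = 1, -3, -8, 1/2, 32/3, -1/40, -256/45, …
ICs: h(0) = 1, h′(0) = -3, h′′(0) = -16, h′′′(0) = 3.

f: a_k = 0, -3, 0, 1/2, 0, -1/40, 0, …
g: a_k = 1, 0, -8, 0, 32/3, 0, -256/45, …
h₀=f+g: left-lcm gives L₀, ord ≤ 4.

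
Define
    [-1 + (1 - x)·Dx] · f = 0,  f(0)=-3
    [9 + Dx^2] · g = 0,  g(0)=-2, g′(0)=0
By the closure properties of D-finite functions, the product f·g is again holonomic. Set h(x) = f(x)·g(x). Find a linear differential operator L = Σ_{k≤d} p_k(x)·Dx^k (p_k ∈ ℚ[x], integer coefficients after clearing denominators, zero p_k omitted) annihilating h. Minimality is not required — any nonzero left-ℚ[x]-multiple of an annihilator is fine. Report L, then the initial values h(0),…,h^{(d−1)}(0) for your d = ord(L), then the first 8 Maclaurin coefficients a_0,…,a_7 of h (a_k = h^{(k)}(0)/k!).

f: a_k = -3, -3, -3, -3, -3, -3, -3, -3, …
g: a_k = -2, 0, 9, 0, -27/4, 0, 81/40, 0, …
f·g: L₀ = L_f ⊗_s L_g, ord ≤ 1·2.
L = (-9 + 9·x) + 2·Dx + (-1 + x)·Dx^2  (order 2).
h: a_k = 6, 6, -21, -21, -3/4, -3/4, -273/40, -273/40, …
ICs: h(0) = 6, h′(0) = 6.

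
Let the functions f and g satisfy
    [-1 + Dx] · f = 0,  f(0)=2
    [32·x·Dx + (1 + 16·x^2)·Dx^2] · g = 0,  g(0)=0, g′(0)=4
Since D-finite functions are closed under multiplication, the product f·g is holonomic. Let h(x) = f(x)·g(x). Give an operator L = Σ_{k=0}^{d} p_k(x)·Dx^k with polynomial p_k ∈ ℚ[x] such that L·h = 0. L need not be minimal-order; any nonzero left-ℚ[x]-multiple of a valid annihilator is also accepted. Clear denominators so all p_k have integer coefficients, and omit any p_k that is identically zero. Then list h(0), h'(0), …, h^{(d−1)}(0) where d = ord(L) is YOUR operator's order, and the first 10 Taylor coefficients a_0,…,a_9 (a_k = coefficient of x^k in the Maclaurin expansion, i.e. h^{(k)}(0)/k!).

f: a_k = 2, 2, 1, 1/3, 1/12, 1/60, 1/360, 1/2520, 1/20160, 1/181440, …
g: a_k = 0, 4, 0, -64/3, 0, 1024/5, 0, -16384/7, 0, 262144/9, …
L₀ := L_f ⊗_s L_g (sym. prod.), ord ≤ 2.
L = (1 - 32·x + 16·x^2) + (-2 + 32·x - 32·x^2)·Dx + (1 + 16·x^2)·Dx^2  (order 2).
h: a_k = 0, 8, 8, -116/3, -124/3, 1943/5, 3623/9, -940403/210, -581267/126, 169134311/3024, …
ICs: h(0) = 0, h′(0) = 8.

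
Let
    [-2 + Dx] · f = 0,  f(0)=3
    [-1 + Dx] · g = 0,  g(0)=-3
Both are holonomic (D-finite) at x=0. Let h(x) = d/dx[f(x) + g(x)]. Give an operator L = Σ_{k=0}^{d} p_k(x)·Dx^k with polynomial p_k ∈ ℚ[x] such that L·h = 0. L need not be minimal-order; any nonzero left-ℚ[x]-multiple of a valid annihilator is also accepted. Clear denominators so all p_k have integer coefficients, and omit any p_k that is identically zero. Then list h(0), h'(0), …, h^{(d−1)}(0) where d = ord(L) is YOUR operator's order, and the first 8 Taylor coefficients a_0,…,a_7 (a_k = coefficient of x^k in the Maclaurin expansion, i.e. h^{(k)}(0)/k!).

f: a_k = 3, 6, 6, 4, 2, 4/5, 4/15, 8/105, …
g: a_k = -3, -3, -3/2, -1/2, -1/8, -1/40, -1/240, -1/1680, …
f+g: L₀ = lclm(L_f,L_g), ord ≤ 1+1.
Derive L from L₀ (diff closure).
L = 2 - 3·Dx + Dx^2  (order 2).
h: a_k = 3, 9, 21/2, 15/2, 31/8, 63/40, 127/240, 17/112, …
ICs: h(0) = 3, h′(0) = 9.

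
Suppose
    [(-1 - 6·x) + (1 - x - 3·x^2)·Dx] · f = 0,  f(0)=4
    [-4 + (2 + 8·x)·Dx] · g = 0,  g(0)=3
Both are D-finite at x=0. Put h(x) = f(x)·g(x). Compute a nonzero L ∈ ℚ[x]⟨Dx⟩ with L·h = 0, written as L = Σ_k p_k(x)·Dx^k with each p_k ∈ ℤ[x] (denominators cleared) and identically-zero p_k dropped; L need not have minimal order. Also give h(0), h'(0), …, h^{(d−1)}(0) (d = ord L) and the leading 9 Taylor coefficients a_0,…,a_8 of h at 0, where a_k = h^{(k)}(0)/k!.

L = (3 + 8·x + 18·x^2) + (-1 - 3·x + 7·x^2 + 12·x^3)·Dx  (order 1).
h: a_k = 12, 36, 48, 204, 228, 1176, 852, 7548, -192, …
ICs: h(0) = 12.

f: a_k = 4, 4, 16, 28, 76, 160, 388, 868, 2032, …
g: a_k = 3, 6, -6, 12, -30, 84, -252, 792, -2574, …
Product ⇒ symmetric product L₀, ord ≤ 1.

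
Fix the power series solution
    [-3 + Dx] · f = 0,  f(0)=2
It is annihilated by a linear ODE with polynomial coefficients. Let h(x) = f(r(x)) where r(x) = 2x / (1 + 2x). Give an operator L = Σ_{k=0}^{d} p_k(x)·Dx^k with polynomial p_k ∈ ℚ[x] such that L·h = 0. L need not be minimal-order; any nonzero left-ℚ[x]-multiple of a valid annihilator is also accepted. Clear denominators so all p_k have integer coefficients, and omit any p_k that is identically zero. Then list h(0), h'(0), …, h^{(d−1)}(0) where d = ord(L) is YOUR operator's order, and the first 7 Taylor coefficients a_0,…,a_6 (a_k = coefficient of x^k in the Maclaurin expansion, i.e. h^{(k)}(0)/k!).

f: a_k = 2, 6, 9, 9, 27/4, 81/20, 81/40, …
L₀ from L_f via x↦r, Dx↦r'^{-1}Dx.
L = -6 + (1 + 4·x + 4·x^2)·Dx  (order 1).
h: a_k = 2, 12, 12, -24, 12, 168/5, -552/5, …
ICs: h(0) = 2.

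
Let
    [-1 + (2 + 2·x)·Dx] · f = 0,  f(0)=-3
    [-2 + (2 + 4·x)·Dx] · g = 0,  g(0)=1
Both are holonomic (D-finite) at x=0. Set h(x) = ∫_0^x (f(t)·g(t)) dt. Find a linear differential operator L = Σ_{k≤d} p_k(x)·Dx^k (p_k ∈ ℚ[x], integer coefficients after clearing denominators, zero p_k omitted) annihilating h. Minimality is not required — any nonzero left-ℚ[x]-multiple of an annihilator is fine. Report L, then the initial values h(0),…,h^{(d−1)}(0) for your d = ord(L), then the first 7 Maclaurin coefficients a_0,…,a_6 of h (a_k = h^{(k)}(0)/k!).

L = (-3 - 4·x)·Dx + (2 + 6·x + 4·x^2)·Dx^2  (order 2).
h: a_k = 0, -3, -9/4, 1/8, -9/64, 111/640, -117/512, …
ICs: h(0) = 0, h′(0) = -3.

f: a_k = -3, -3/2, 3/8, -3/16, 15/128, -21/256, 63/1024, …
g: a_k = 1, 1, -1/2, 1/2, -5/8, 7/8, -21/16, …
Sym-product of L_f,L_g gives L₀ (≤ ord 1).
Integrate: L := L₀·Dx.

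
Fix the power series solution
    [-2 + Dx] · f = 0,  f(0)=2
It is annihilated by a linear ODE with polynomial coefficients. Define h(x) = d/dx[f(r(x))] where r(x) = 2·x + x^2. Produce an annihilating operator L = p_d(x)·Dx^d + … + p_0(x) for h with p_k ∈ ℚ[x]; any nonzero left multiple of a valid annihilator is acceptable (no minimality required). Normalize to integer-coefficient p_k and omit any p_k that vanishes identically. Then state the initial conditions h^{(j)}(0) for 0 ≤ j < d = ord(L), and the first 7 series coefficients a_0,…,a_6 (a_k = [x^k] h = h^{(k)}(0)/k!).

L = (5 + 8·x + 4·x^2) + (-1 - x)·Dx  (order 1).
h: a_k = 8, 40, 112, 688/3, 1136/3, 7984/15, 5920/9, …
ICs: h(0) = 8.

f: a_k = 2, 4, 4, 8/3, 4/3, 8/15, 8/45, …
f∘r: x↦r, Dx↦Dx/r' in L_f ⇒ L₀.
Derive L from L₀ (diff closure).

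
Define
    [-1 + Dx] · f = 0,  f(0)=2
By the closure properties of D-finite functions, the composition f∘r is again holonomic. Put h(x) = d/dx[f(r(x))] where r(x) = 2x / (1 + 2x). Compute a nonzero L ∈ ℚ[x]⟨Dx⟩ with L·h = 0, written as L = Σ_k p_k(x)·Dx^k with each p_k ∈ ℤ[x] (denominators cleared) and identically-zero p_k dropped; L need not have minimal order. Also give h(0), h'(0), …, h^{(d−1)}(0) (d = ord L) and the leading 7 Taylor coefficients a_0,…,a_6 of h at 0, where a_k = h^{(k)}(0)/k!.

f: a_k = 2, 2, 1, 1/3, 1/12, 1/60, 1/360, …
f∘r: x↦r, Dx↦Dx/r' in L_f ⇒ L₀.
Derive L from L₀ (diff closure).
L = (-2 - 8·x) + (-1 - 4·x - 4·x^2)·Dx  (order 1).
h: a_k = 4, -8, 8, 16/3, -152/3, 2416/15, -17456/45, …
ICs: h(0) = 4.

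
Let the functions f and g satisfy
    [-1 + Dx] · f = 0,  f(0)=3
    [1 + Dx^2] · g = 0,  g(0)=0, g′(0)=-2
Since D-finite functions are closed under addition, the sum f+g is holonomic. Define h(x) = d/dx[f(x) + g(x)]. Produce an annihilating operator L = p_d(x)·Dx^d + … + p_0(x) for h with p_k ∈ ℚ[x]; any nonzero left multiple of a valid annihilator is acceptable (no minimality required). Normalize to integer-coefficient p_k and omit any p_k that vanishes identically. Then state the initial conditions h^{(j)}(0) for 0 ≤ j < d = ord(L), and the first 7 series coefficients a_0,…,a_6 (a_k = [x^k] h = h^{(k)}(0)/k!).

L = 1 - Dx + Dx^2 - Dx^3  (order 3).
h: a_k = 1, 3, 5/2, 1/2, 1/24, 1/40, 1/144, …
ICs: h(0) = 1, h′(0) = 3, h′′(0) = 5.

f: a_k = 3, 3, 3/2, 1/2, 1/8, 1/40, 1/240, …
g: a_k = 0, -2, 0, 1/3, 0, -1/60, 0, …
f+g: L₀ = lclm(L_f,L_g), ord ≤ 1+2.
Derive L from L₀ (diff closure).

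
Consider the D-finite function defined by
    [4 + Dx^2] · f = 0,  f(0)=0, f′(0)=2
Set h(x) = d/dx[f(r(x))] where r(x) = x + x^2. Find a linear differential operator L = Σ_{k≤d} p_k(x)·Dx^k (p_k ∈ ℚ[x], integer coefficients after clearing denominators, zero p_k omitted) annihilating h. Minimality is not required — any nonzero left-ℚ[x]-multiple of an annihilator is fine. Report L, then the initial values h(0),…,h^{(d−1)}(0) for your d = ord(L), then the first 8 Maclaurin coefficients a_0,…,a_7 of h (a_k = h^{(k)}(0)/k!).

f: a_k = 0, 2, 0, -4/3, 0, 4/15, 0, -8/315, …
h₀=f(r): pull back L_f along r ⇒ L₀.
Differentiate: ansatz ord ≤ ord L₀ ⇒ L.
L = (16 + 32·x + 96·x^2 + 128·x^3 + 64·x^4) + (-6 - 12·x)·Dx + (1 + 4·x + 4·x^2)·Dx^2  (order 2).
h: a_k = 2, 4, -4, -16, -56/3, 0, 832/45, 896/45, …
ICs: h(0) = 2, h′(0) = 4.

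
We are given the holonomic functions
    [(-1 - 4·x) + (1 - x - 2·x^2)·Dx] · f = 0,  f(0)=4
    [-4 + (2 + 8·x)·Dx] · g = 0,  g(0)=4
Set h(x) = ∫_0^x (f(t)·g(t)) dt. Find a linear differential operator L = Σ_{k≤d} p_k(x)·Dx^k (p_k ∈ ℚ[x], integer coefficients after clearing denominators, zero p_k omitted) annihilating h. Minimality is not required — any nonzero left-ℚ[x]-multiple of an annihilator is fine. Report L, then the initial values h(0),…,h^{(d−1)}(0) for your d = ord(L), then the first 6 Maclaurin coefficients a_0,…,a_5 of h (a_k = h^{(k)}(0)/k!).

f: a_k = 4, 4, 12, 20, 44, 84, …
g: a_k = 4, 8, -8, 16, -40, 112, …
L₀ := L_f ⊗_s L_g (sym. prod.), ord ≤ 1.
Integrate: L := L₀·Dx.
L = (3 + 6·x + 12·x^2)·Dx + (-1 - 3·x + 6·x^2 + 8·x^3)·Dx^2  (order 2).
h: a_k = 0, 16, 24, 16, 52, 144/5, …
ICs: h(0) = 0, h′(0) = 16.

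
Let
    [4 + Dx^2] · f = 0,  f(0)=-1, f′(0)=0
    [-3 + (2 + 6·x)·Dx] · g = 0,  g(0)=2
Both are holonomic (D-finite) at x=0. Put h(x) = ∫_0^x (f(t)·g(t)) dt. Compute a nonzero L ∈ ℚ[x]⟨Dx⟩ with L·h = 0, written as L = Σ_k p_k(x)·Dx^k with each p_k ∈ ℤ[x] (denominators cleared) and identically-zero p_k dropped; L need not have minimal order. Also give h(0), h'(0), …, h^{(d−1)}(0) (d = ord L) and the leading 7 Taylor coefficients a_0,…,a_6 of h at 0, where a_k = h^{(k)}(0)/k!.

f: a_k = -1, 0, 2, 0, -2/3, 0, 4/45, …
g: a_k = 2, 3, -9/4, 27/8, -405/64, 1701/128, -15309/512, …
Sym-product of L_f,L_g gives L₀ (≤ ord 2).
Integrate: L := L₀·Dx.
L = (43 + 96·x + 144·x^2)·Dx + (-12 - 36·x)·Dx^2 + (4 + 24·x + 36·x^2)·Dx^3  (order 3).
h: a_k = 0, -2, -3/2, 25/12, 21/32, 19/192, -1093/768, …
ICs: h(0) = 0, h′(0) = -2, h′′(0) = -3.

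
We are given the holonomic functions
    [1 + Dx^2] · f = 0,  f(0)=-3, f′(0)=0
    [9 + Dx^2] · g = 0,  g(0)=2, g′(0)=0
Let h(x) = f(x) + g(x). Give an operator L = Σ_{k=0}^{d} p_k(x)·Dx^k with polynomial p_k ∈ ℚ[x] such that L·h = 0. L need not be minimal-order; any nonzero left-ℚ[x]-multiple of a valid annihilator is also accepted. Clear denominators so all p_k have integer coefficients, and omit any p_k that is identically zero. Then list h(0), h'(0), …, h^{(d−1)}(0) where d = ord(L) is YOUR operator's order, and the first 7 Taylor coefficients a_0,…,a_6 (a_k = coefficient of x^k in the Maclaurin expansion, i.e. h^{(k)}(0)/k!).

f: a_k = -3, 0, 3/2, 0, -1/8, 0, 1/240, …
g: a_k = 2, 0, -9, 0, 27/4, 0, -81/40, …
f+g: L₀ = lclm(L_f,L_g), ord ≤ 2+2.
L = 9 + 10·Dx^2 + Dx^4  (order 4).
h: a_k = -1, 0, -15/2, 0, 53/8, 0, -97/48, …
ICs: h(0) = -1, h′(0) = 0, h′′(0) = -15, h′′′(0) = 0.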